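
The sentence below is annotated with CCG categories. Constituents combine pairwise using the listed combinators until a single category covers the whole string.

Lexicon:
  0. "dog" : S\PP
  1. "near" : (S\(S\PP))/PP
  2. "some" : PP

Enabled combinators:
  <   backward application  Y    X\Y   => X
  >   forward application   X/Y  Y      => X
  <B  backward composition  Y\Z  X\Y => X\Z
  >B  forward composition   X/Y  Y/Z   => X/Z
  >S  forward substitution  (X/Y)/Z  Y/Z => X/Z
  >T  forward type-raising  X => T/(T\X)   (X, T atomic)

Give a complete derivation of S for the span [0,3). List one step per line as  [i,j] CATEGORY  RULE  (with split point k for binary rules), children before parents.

[0,3] S   <
  [0,1] "dog" : S\PP
  [1,3] S\(S\PP)   >
    [1,2] "near" : (S\(S\PP))/PP
    [2,3] "some" : PP

[0,1] S\PP  lex  "dog"
[1,2] (S\(S\PP))/PP  lex  "near"
[2,3] PP  lex  "some"
[1,3] S\(S\PP)  >  k=2
[0,3] S  <  k=1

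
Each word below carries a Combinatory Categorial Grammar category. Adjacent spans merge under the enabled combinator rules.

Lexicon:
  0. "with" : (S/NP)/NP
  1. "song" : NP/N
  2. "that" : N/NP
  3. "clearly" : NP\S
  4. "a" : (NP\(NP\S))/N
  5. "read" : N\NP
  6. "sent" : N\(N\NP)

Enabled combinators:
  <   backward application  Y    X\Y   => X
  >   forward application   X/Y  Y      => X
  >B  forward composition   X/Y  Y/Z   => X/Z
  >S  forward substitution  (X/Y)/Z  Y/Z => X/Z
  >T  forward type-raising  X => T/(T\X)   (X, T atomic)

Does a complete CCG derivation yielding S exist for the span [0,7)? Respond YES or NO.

YES

[0,7] S   >
  [0,3] S/NP   >S
    [0,1] "with" : (S/NP)/NP
    [1,3] NP/NP   >B
      [1,2] "song" : NP/N
      [2,3] "that" : N/NP
  [3,7] NP   <
    [3,4] "clearly" : NP\S
    [4,7] NP\(NP\S)   >
      [4,5] "a" : (NP\(NP\S))/N
      [5,7] N   <
        [5,6] "read" : N\NP
        [6,7] "sent" : N\(N\NP)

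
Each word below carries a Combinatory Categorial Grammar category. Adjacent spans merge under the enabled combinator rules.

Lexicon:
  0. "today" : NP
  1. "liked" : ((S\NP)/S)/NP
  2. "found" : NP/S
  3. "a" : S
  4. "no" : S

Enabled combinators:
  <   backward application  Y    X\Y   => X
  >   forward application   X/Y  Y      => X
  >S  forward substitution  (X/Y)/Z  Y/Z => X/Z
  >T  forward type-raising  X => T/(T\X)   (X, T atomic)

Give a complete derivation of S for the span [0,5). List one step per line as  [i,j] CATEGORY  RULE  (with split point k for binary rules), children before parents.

[0,1] NP  lex  "today"
[0,1] S/(S\NP)  >T
[1,2] ((S\NP)/S)/NP  lex  "liked"
[2,3] NP/S  lex  "found"
[3,4] S  lex  "a"
[2,4] NP  >  k=3
[1,4] (S\NP)/S  >  k=2
[4,5] S  lex  "no"
[1,5] S\NP  >  k=4
[0,5] S  >  k=1

[0,5] S   >
  [0,1] S/(S\NP)   >T
    [0,1] "today" : NP
  [1,5] S\NP   >
    [1,4] (S\NP)/S   >
      [1,2] "liked" : ((S\NP)/S)/NP
      [2,4] NP   >
        [2,3] "found" : NP/S
        [3,4] "a" : S
    [4,5] "no" : S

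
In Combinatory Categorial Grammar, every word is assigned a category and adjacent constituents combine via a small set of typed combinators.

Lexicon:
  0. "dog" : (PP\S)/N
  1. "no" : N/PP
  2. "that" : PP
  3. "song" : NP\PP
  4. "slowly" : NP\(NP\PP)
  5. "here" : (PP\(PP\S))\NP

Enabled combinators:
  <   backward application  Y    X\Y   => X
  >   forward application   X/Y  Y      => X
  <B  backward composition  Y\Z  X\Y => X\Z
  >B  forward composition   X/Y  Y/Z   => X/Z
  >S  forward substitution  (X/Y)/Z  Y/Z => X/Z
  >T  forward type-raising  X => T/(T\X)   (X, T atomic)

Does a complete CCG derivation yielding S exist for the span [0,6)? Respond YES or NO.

(PP\S)/N N/PP PP NP\PP NP\(NP\PP) (PP\(PP\S))\NP
CKY chart[0,6] = {N/(N\PP), NP/(NP\PP), PP, PP/(PP\PP), S/(S\PP)}; S ∉ chart

NO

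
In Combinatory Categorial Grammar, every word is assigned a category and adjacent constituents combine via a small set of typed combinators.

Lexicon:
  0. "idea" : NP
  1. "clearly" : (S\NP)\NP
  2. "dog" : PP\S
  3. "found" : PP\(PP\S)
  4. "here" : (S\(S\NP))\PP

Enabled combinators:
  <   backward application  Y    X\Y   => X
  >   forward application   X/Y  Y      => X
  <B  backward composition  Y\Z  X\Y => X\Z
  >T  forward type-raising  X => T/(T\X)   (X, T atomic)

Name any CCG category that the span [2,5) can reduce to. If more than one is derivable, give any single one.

S\(S\NP)

[0,5] S   <
  [0,2] S\NP   <
    [0,1] "idea" : NP
    [1,2] "clearly" : (S\NP)\NP
  [2,5] S\(S\NP)   <
    [2,4] PP   <
      [2,3] "dog" : PP\S
      [3,4] "found" : PP\(PP\S)
    [4,5] "here" : (S\(S\NP))\PP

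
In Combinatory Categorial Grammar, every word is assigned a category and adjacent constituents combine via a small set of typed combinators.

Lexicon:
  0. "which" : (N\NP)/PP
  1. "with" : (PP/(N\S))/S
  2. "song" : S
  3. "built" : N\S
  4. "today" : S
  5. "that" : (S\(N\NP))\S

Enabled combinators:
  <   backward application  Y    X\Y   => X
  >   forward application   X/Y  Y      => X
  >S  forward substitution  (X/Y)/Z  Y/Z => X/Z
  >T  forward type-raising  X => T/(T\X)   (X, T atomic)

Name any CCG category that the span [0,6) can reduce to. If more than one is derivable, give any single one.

S

[0,6] S   <
  [0,4] N\NP   >
    [0,1] "which" : (N\NP)/PP
    [1,4] PP   >
      [1,3] PP/(N\S)   >
        [1,2] "with" : (PP/(N\S))/S
        [2,3] "song" : S
      [3,4] "built" : N\S
  [4,6] S\(N\NP)   <
    [4,5] "today" : S
    [5,6] "that" : (S\(N\NP))\S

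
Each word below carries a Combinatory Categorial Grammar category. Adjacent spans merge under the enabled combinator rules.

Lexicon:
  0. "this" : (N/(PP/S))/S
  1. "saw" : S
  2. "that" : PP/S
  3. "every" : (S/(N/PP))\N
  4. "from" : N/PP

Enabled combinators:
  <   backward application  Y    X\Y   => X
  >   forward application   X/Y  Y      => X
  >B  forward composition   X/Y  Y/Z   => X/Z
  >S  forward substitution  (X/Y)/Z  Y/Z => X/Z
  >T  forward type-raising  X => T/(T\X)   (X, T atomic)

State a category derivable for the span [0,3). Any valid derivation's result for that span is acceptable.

[0,5] S   >
  [0,4] S/(N/PP)   <
    [0,3] N   >
      [0,2] N/(PP/S)   >
        [0,1] "this" : (N/(PP/S))/S
        [1,2] "saw" : S
      [2,3] "that" : PP/S
    [3,4] "every" : (S/(N/PP))\N
  [4,5] "from" : N/PP

N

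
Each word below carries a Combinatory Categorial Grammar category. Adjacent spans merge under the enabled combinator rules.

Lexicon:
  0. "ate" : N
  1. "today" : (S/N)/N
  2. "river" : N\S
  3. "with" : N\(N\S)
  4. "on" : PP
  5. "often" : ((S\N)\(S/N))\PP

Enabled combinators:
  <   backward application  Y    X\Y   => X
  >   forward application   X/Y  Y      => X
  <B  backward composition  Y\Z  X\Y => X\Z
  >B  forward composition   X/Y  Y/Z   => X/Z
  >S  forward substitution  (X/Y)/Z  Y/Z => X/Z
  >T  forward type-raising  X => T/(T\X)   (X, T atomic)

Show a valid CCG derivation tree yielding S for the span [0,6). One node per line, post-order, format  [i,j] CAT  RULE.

[0,1] N  lex  "ate"
[1,2] (S/N)/N  lex  "today"
[2,3] N\S  lex  "river"
[3,4] N\(N\S)  lex  "with"
[2,4] N  <  k=3
[1,4] S/N  >  k=2
[4,5] PP  lex  "on"
[5,6] ((S\N)\(S/N))\PP  lex  "often"
[4,6] (S\N)\(S/N)  <  k=5
[1,6] S\N  <  k=4
[0,6] S  <  k=1

[0,6] S   <
  [0,1] "ate" : N
  [1,6] S\N   <
    [1,4] S/N   >
      [1,2] "today" : (S/N)/N
      [2,4] N   <
        [2,3] "river" : N\S
        [3,4] "with" : N\(N\S)
    [4,6] (S\N)\(S/N)   <
      [4,5] "on" : PP
      [5,6] "often" : ((S\N)\(S/N))\PP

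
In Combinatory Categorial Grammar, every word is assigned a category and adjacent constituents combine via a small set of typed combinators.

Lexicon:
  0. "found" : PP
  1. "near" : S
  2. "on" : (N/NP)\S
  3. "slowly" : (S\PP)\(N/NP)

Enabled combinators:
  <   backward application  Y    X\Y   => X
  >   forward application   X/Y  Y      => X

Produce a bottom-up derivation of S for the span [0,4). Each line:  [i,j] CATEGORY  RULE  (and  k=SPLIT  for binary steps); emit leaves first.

[0,4] S   <
  [0,1] "found" : PP
  [1,4] S\PP   <
    [1,3] N/NP   <
      [1,2] "near" : S
      [2,3] "on" : (N/NP)\S
    [3,4] "slowly" : (S\PP)\(N/NP)

[0,1] PP  lex  "found"
[1,2] S  lex  "near"
[2,3] (N/NP)\S  lex  "on"
[1,3] N/NP  <  k=2
[3,4] (S\PP)\(N/NP)  lex  "slowly"
[1,4] S\PP  <  k=3
[0,4] S  <  k=1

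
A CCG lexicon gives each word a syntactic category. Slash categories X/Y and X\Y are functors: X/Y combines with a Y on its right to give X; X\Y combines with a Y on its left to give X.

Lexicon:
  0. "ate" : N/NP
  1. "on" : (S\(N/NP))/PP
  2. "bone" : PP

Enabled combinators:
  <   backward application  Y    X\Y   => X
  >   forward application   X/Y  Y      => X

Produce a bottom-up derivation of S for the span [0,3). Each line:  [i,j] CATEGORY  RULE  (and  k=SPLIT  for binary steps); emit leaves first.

[0,1] N/NP  lex  "ate"
[1,2] (S\(N/NP))/PP  lex  "on"
[2,3] PP  lex  "bone"
[1,3] S\(N/NP)  >  k=2
[0,3] S  <  k=1

[0,3] S   <
  [0,1] "ate" : N/NP
  [1,3] S\(N/NP)   >
    [1,2] "on" : (S\(N/NP))/PP
    [2,3] "bone" : PP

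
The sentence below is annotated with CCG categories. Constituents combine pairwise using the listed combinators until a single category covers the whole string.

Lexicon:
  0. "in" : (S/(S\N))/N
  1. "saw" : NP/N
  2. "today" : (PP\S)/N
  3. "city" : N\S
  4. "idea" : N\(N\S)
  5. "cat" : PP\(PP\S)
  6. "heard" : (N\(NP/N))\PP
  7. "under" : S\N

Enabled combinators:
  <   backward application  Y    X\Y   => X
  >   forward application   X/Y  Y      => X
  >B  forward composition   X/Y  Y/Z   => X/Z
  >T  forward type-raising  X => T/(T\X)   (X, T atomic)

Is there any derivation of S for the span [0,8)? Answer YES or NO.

[0,8] S   >
  [0,7] S/(S\N)   >
    [0,1] "in" : (S/(S\N))/N
    [1,7] N   <
      [1,2] "saw" : NP/N
      [2,7] N\(NP/N)   <
        [2,6] PP   <
          [2,5] PP\S   >
            [2,3] "today" : (PP\S)/N
            [3,5] N   <
              [3,4] "city" : N\S
              [4,5] "idea" : N\(N\S)
          [5,6] "cat" : PP\(PP\S)
        [6,7] "heard" : (N\(NP/N))\PP
  [7,8] "under" : S\N

YES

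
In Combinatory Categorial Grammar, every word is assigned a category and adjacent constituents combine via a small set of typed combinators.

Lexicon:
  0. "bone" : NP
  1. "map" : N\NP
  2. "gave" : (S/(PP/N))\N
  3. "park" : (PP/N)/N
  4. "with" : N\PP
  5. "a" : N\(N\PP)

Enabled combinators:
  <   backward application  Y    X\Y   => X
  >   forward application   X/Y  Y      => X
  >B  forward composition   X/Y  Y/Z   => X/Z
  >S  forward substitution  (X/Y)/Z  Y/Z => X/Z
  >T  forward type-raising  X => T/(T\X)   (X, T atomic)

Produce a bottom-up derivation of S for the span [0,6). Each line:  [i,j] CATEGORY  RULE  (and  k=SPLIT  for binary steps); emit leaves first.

[0,6] S   >
  [0,4] S/N   >B
    [0,3] S/(PP/N)   <
      [0,2] N   <
        [0,1] "bone" : NP
        [1,2] "map" : N\NP
      [2,3] "gave" : (S/(PP/N))\N
    [3,4] "park" : (PP/N)/N
  [4,6] N   <
    [4,5] "with" : N\PP
    [5,6] "a" : N\(N\PP)

[0,1] NP  lex  "bone"
[1,2] N\NP  lex  "map"
[0,2] N  <  k=1
[2,3] (S/(PP/N))\N  lex  "gave"
[0,3] S/(PP/N)  <  k=2
[3,4] (PP/N)/N  lex  "park"
[0,4] S/N  >B  k=3
[4,5] N\PP  lex  "with"
[5,6] N\(N\PP)  lex  "a"
[4,6] N  <  k=5
[0,6] S  >  k=4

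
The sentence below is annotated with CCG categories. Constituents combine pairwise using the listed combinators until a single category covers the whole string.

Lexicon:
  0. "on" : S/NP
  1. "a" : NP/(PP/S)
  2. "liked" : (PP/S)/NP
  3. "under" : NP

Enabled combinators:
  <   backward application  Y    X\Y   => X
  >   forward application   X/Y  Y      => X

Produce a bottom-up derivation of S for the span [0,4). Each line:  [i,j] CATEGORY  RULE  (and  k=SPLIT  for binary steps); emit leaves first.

[0,1] S/NP  lex  "on"
[1,2] NP/(PP/S)  lex  "a"
[2,3] (PP/S)/NP  lex  "liked"
[3,4] NP  lex  "under"
[2,4] PP/S  >  k=3
[1,4] NP  >  k=2
[0,4] S  >  k=1

[0,4] S   >
  [0,1] "on" : S/NP
  [1,4] NP   >
    [1,2] "a" : NP/(PP/S)
    [2,4] PP/S   >
      [2,3] "liked" : (PP/S)/NP
      [3,4] "under" : NP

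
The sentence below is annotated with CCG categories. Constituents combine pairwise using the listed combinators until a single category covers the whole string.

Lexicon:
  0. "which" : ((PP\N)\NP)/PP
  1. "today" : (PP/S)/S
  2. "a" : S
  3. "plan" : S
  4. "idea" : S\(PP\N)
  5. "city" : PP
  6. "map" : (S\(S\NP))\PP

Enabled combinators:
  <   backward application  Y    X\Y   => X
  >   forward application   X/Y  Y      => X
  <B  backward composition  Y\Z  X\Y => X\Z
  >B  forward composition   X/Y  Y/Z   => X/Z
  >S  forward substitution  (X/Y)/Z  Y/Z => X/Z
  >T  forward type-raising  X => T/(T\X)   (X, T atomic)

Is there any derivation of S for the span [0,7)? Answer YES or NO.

YES

[0,7] S   <
  [0,5] S\NP   <B
    [0,4] (PP\N)\NP   >
      [0,1] "which" : ((PP\N)\NP)/PP
      [1,4] PP   >
        [1,3] PP/S   >
          [1,2] "today" : (PP/S)/S
          [2,3] "a" : S
        [3,4] "plan" : S
    [4,5] "idea" : S\(PP\N)
  [5,7] S\(S\NP)   <
    [5,6] "city" : PP
    [6,7] "map" : (S\(S\NP))\PP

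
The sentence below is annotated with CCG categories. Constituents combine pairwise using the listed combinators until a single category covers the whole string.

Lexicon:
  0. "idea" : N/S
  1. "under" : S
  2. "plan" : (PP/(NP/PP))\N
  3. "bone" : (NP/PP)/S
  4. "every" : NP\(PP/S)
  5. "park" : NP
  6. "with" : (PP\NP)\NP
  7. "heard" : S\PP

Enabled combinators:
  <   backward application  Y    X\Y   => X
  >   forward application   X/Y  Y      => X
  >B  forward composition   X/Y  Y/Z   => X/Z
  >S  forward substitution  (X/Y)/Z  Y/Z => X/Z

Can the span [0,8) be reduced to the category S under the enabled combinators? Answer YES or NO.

YES

[0,8] S   <
  [0,7] PP   <
    [0,5] NP   <
      [0,4] PP/S   >B
        [0,3] PP/(NP/PP)   <
          [0,2] N   >
            [0,1] "idea" : N/S
            [1,2] "under" : S
          [2,3] "plan" : (PP/(NP/PP))\N
        [3,4] "bone" : (NP/PP)/S
      [4,5] "every" : NP\(PP/S)
    [5,7] PP\NP   <
      [5,6] "park" : NP
      [6,7] "with" : (PP\NP)\NP
  [7,8] "heard" : S\PP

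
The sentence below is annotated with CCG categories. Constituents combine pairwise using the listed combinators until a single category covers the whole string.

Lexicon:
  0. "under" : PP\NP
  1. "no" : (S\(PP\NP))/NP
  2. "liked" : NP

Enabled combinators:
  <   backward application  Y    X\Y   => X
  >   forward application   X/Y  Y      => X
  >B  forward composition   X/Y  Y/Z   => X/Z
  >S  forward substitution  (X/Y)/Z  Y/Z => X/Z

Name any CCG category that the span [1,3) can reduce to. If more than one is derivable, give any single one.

S\(PP\NP)

[0,3] S   <
  [0,1] "under" : PP\NP
  [1,3] S\(PP\NP)   >
    [1,2] "no" : (S\(PP\NP))/NP
    [2,3] "liked" : NP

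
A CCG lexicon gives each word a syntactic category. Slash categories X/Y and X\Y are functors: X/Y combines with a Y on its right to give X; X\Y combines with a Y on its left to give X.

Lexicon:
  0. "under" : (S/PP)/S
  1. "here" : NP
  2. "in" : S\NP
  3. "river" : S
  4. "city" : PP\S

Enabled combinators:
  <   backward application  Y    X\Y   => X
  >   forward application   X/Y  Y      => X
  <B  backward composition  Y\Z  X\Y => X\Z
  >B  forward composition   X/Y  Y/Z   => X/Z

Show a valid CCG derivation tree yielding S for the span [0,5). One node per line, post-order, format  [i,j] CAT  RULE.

[0,1] (S/PP)/S  lex  "under"
[1,2] NP  lex  "here"
[2,3] S\NP  lex  "in"
[1,3] S  <  k=2
[0,3] S/PP  >  k=1
[3,4] S  lex  "river"
[4,5] PP\S  lex  "city"
[3,5] PP  <  k=4
[0,5] S  >  k=3

[0,5] S   >
  [0,3] S/PP   >
    [0,1] "under" : (S/PP)/S
    [1,3] S   <
      [1,2] "here" : NP
      [2,3] "in" : S\NP
  [3,5] PP   <
    [3,4] "river" : S
    [4,5] "city" : PP\S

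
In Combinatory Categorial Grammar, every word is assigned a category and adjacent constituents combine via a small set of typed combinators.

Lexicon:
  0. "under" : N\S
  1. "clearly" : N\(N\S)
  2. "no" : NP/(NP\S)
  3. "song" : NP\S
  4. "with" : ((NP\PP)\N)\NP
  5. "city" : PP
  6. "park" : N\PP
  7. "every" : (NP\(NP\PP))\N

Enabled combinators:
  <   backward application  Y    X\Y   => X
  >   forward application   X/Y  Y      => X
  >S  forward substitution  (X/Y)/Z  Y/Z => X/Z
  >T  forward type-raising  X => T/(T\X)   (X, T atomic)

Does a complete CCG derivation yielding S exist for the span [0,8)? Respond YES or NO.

NO

N\S N\(N\S) NP/(NP\S) NP\S ((NP\PP)\N)\NP PP N\PP (NP\(NP\PP))\N
CKY chart[0,8] = {N/(N\NP), NP, NP/(NP\NP), PP/(PP\NP), S/(S\NP)}; S ∉ chart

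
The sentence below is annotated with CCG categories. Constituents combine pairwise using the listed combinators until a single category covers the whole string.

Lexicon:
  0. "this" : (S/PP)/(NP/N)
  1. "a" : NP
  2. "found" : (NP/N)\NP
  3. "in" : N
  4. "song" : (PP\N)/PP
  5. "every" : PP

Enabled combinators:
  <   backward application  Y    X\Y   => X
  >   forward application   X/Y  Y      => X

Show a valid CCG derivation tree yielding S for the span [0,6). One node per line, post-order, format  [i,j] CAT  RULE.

[0,6] S   >
  [0,3] S/PP   >
    [0,1] "this" : (S/PP)/(NP/N)
    [1,3] NP/N   <
      [1,2] "a" : NP
      [2,3] "found" : (NP/N)\NP
  [3,6] PP   <
    [3,4] "in" : N
    [4,6] PP\N   >
      [4,5] "song" : (PP\N)/PP
      [5,6] "every" : PP

[0,1] (S/PP)/(NP/N)  lex  "this"
[1,2] NP  lex  "a"
[2,3] (NP/N)\NP  lex  "found"
[1,3] NP/N  <  k=2
[0,3] S/PP  >  k=1
[3,4] N  lex  "in"
[4,5] (PP\N)/PP  lex  "song"
[5,6] PP  lex  "every"
[4,6] PP\N  >  k=5
[3,6] PP  <  k=4
[0,6] S  >  k=3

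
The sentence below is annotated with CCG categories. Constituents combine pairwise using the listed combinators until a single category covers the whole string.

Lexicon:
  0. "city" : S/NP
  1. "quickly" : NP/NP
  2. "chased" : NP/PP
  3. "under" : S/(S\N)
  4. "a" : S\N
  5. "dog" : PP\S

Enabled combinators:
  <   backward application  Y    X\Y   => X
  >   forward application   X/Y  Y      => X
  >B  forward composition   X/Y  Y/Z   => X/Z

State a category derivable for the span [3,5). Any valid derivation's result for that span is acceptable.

[0,6] S   >
  [0,2] S/NP   >B
    [0,1] "city" : S/NP
    [1,2] "quickly" : NP/NP
  [2,6] NP   >
    [2,3] "chased" : NP/PP
    [3,6] PP   <
      [3,5] S   >
        [3,4] "under" : S/(S\N)
        [4,5] "a" : S\N
      [5,6] "dog" : PP\S

S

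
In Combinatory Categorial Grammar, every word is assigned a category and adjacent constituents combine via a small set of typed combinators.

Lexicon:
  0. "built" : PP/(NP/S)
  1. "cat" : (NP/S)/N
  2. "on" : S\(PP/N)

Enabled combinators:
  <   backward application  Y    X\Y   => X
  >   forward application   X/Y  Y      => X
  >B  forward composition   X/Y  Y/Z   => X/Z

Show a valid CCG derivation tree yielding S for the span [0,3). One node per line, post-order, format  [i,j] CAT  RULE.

[0,3] S   <
  [0,2] PP/N   >B
    [0,1] "built" : PP/(NP/S)
    [1,2] "cat" : (NP/S)/N
  [2,3] "on" : S\(PP/N)

[0,1] PP/(NP/S)  lex  "built"
[1,2] (NP/S)/N  lex  "cat"
[0,2] PP/N  >B  k=1
[2,3] S\(PP/N)  lex  "on"
[0,3] S  <  k=2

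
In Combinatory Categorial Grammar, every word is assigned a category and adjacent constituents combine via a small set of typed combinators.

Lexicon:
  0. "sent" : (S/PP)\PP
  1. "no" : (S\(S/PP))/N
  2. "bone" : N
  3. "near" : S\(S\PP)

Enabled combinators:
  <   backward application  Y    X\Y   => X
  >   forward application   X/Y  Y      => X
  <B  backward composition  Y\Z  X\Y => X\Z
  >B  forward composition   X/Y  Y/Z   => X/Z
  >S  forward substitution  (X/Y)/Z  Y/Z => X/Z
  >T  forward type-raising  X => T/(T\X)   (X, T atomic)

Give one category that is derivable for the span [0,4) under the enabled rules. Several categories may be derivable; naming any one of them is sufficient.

[0,4] S   <
  [0,3] S\PP   <B
    [0,1] "sent" : (S/PP)\PP
    [1,3] S\(S/PP)   >
      [1,2] "no" : (S\(S/PP))/N
      [2,3] "bone" : N
  [3,4] "near" : S\(S\PP)

S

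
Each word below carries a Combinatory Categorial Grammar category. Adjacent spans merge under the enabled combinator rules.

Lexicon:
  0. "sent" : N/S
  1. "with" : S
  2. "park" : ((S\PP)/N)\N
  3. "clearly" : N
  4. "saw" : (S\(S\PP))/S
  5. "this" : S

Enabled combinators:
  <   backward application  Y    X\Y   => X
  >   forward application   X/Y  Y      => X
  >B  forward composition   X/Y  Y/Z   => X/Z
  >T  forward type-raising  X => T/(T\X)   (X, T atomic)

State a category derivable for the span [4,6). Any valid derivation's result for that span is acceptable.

[0,6] S   <
  [0,4] S\PP   >
    [0,3] (S\PP)/N   <
      [0,2] N   >
        [0,1] "sent" : N/S
        [1,2] "with" : S
      [2,3] "park" : ((S\PP)/N)\N
    [3,4] "clearly" : N
  [4,6] S\(S\PP)   >
    [4,5] "saw" : (S\(S\PP))/S
    [5,6] "this" : S

S\(S\PP)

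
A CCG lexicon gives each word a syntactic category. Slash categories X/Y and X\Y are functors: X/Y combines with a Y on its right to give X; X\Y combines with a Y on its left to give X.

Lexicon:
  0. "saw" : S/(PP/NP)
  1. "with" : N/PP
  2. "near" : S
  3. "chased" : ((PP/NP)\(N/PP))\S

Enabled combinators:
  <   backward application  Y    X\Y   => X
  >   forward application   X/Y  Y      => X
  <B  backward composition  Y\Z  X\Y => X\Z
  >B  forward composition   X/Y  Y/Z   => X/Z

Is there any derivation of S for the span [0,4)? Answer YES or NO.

[0,4] S   >
  [0,1] "saw" : S/(PP/NP)
  [1,4] PP/NP   <
    [1,2] "with" : N/PP
    [2,4] (PP/NP)\(N/PP)   <
      [2,3] "near" : S
      [3,4] "chased" : ((PP/NP)\(N/PP))\S

YES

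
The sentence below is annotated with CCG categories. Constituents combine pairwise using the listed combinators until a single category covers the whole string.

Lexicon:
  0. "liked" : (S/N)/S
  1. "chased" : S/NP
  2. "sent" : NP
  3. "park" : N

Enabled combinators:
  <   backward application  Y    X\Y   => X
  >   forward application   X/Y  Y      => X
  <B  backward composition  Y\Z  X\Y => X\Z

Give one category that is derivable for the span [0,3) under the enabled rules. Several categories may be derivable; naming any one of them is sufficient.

[0,4] S   >
  [0,3] S/N   >
    [0,1] "liked" : (S/N)/S
    [1,3] S   >
      [1,2] "chased" : S/NP
      [2,3] "sent" : NP
  [3,4] "park" : N

S/N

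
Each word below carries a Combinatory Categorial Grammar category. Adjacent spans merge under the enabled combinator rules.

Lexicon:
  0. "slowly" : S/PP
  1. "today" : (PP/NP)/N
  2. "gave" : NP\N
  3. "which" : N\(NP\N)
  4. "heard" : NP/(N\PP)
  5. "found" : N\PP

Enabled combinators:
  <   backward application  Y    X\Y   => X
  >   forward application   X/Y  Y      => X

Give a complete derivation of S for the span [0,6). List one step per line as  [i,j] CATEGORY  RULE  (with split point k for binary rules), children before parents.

[0,1] S/PP  lex  "slowly"
[1,2] (PP/NP)/N  lex  "today"
[2,3] NP\N  lex  "gave"
[3,4] N\(NP\N)  lex  "which"
[2,4] N  <  k=3
[1,4] PP/NP  >  k=2
[4,5] NP/(N\PP)  lex  "heard"
[5,6] N\PP  lex  "found"
[4,6] NP  >  k=5
[1,6] PP  >  k=4
[0,6] S  >  k=1

[0,6] S   >
  [0,1] "slowly" : S/PP
  [1,6] PP   >
    [1,4] PP/NP   >
      [1,2] "today" : (PP/NP)/N
      [2,4] N   <
        [2,3] "gave" : NP\N
        [3,4] "which" : N\(NP\N)
    [4,6] NP   >
      [4,5] "heard" : NP/(N\PP)
      [5,6] "found" : N\PP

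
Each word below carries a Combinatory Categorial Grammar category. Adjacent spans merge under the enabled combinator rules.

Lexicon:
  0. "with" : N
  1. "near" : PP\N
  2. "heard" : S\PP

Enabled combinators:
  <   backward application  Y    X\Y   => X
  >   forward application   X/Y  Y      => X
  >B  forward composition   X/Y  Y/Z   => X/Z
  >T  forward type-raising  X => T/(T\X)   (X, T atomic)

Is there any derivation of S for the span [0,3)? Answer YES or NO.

[0,3] S   <
  [0,2] PP   <
    [0,1] "with" : N
    [1,2] "near" : PP\N
  [2,3] "heard" : S\PP

YES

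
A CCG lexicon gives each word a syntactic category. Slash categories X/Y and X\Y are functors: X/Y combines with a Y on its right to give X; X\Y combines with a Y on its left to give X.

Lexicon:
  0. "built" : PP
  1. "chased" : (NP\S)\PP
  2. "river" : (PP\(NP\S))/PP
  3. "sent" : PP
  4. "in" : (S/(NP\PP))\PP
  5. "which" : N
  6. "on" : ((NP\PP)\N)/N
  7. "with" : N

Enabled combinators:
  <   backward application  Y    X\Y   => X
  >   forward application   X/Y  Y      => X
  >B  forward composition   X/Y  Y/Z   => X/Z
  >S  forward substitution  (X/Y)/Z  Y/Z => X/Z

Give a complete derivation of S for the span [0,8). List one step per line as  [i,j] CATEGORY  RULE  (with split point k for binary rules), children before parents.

[0,1] PP  lex  "built"
[1,2] (NP\S)\PP  lex  "chased"
[0,2] NP\S  <  k=1
[2,3] (PP\(NP\S))/PP  lex  "river"
[3,4] PP  lex  "sent"
[2,4] PP\(NP\S)  >  k=3
[0,4] PP  <  k=2
[4,5] (S/(NP\PP))\PP  lex  "in"
[0,5] S/(NP\PP)  <  k=4
[5,6] N  lex  "which"
[6,7] ((NP\PP)\N)/N  lex  "on"
[7,8] N  lex  "with"
[6,8] (NP\PP)\N  >  k=7
[5,8] NP\PP  <  k=6
[0,8] S  >  k=5

[0,8] S   >
  [0,5] S/(NP\PP)   <
    [0,4] PP   <
      [0,2] NP\S   <
        [0,1] "built" : PP
        [1,2] "chased" : (NP\S)\PP
      [2,4] PP\(NP\S)   >
        [2,3] "river" : (PP\(NP\S))/PP
        [3,4] "sent" : PP
    [4,5] "in" : (S/(NP\PP))\PP
  [5,8] NP\PP   <
    [5,6] "which" : N
    [6,8] (NP\PP)\N   >
      [6,7] "on" : ((NP\PP)\N)/N
      [7,8] "with" : N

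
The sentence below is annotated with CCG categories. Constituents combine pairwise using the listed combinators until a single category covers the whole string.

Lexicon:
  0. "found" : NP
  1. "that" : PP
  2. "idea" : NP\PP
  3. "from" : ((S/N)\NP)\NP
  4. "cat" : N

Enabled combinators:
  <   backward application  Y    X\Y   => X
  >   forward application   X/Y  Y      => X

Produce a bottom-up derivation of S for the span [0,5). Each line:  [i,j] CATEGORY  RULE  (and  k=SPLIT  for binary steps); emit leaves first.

[0,1] NP  lex  "found"
[1,2] PP  lex  "that"
[2,3] NP\PP  lex  "idea"
[1,3] NP  <  k=2
[3,4] ((S/N)\NP)\NP  lex  "from"
[1,4] (S/N)\NP  <  k=3
[0,4] S/N  <  k=1
[4,5] N  lex  "cat"
[0,5] S  >  k=4

[0,5] S   >
  [0,4] S/N   <
    [0,1] "found" : NP
    [1,4] (S/N)\NP   <
      [1,3] NP   <
        [1,2] "that" : PP
        [2,3] "idea" : NP\PP
      [3,4] "from" : ((S/N)\NP)\NP
  [4,5] "cat" : N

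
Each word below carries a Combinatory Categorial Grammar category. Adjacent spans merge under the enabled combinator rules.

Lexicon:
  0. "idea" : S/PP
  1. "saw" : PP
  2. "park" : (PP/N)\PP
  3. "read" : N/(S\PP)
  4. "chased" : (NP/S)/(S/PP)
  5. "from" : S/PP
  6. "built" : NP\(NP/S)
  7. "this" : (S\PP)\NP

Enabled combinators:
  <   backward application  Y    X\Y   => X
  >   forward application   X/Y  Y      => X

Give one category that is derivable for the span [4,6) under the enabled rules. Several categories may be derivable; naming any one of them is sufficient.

[0,8] S   >
  [0,1] "idea" : S/PP
  [1,8] PP   >
    [1,3] PP/N   <
      [1,2] "saw" : PP
      [2,3] "park" : (PP/N)\PP
    [3,8] N   >
      [3,4] "read" : N/(S\PP)
      [4,8] S\PP   <
        [4,7] NP   <
          [4,6] NP/S   >
            [4,5] "chased" : (NP/S)/(S/PP)
            [5,6] "from" : S/PP
          [6,7] "built" : NP\(NP/S)
        [7,8] "this" : (S\PP)\NP

NP/S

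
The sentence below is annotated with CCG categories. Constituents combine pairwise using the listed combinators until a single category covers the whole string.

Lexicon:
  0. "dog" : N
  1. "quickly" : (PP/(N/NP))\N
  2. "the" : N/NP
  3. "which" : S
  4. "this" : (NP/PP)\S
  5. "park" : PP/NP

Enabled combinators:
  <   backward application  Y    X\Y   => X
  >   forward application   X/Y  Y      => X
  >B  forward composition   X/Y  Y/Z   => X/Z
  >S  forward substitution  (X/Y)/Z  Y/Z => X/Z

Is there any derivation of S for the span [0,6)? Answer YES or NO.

NO

N (PP/(N/NP))\N N/NP S (NP/PP)\S PP/NP
CKY chart[0,6] = {PP}; S ∉ chart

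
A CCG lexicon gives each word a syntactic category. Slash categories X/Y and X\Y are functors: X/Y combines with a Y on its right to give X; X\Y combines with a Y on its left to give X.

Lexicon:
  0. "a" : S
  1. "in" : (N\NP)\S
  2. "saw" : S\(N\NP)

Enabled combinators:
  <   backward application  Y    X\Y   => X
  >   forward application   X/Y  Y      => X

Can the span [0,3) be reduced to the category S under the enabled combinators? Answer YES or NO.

YES

[0,3] S   <
  [0,2] N\NP   <
    [0,1] "a" : S
    [1,2] "in" : (N\NP)\S
  [2,3] "saw" : S\(N\NP)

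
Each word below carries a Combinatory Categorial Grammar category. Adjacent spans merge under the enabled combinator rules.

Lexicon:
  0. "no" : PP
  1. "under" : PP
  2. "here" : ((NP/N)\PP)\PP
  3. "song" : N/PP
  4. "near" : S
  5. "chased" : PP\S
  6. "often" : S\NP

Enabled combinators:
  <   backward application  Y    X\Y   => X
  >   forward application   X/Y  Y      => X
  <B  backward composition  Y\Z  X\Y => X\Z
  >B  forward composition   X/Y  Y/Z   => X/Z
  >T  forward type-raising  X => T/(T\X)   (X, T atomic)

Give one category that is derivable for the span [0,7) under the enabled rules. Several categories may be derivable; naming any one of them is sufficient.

S

[0,7] S   <
  [0,6] NP   >
    [0,4] NP/PP   >B
      [0,3] NP/N   <
        [0,1] "no" : PP
        [1,3] (NP/N)\PP   <
          [1,2] "under" : PP
          [2,3] "here" : ((NP/N)\PP)\PP
      [3,4] "song" : N/PP
    [4,6] PP   >
      [4,5] PP/(PP\S)   >T
        [4,5] "near" : S
      [5,6] "chased" : PP\S
  [6,7] "often" : S\NP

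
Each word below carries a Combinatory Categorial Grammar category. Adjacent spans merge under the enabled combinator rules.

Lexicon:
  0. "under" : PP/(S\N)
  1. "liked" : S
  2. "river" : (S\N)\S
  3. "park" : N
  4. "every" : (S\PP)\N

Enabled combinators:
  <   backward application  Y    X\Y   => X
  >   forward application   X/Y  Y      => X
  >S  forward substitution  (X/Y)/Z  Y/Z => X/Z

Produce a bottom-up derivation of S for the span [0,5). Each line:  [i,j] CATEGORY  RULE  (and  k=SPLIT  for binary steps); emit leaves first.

[0,5] S   <
  [0,3] PP   >
    [0,1] "under" : PP/(S\N)
    [1,3] S\N   <
      [1,2] "liked" : S
      [2,3] "river" : (S\N)\S
  [3,5] S\PP   <
    [3,4] "park" : N
    [4,5] "every" : (S\PP)\N

[0,1] PP/(S\N)  lex  "under"
[1,2] S  lex  "liked"
[2,3] (S\N)\S  lex  "river"
[1,3] S\N  <  k=2
[0,3] PP  >  k=1
[3,4] N  lex  "park"
[4,5] (S\PP)\N  lex  "every"
[3,5] S\PP  <  k=4
[0,5] S  <  k=3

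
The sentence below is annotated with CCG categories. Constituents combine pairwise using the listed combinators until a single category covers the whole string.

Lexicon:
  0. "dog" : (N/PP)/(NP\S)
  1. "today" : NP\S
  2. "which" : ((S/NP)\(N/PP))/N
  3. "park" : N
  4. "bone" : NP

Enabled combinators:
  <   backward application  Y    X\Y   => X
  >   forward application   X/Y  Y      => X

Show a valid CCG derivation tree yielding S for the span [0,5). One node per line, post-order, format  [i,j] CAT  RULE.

[0,5] S   >
  [0,4] S/NP   <
    [0,2] N/PP   >
      [0,1] "dog" : (N/PP)/(NP\S)
      [1,2] "today" : NP\S
    [2,4] (S/NP)\(N/PP)   >
      [2,3] "which" : ((S/NP)\(N/PP))/N
      [3,4] "park" : N
  [4,5] "bone" : NP

[0,1] (N/PP)/(NP\S)  lex  "dog"
[1,2] NP\S  lex  "today"
[0,2] N/PP  >  k=1
[2,3] ((S/NP)\(N/PP))/N  lex  "which"
[3,4] N  lex  "park"
[2,4] (S/NP)\(N/PP)  >  k=3
[0,4] S/NP  <  k=2
[4,5] NP  lex  "bone"
[0,5] S  >  k=4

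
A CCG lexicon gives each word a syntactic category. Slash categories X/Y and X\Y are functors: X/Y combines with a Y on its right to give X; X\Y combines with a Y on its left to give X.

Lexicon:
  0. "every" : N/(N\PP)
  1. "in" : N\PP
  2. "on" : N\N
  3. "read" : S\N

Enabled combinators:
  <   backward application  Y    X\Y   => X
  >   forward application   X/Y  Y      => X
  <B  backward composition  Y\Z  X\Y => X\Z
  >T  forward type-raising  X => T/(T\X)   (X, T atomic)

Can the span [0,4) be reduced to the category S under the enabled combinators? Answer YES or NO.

[0,4] S   <
  [0,2] N   >
    [0,1] "every" : N/(N\PP)
    [1,2] "in" : N\PP
  [2,4] S\N   <B
    [2,3] "on" : N\N
    [3,4] "read" : S\N

YES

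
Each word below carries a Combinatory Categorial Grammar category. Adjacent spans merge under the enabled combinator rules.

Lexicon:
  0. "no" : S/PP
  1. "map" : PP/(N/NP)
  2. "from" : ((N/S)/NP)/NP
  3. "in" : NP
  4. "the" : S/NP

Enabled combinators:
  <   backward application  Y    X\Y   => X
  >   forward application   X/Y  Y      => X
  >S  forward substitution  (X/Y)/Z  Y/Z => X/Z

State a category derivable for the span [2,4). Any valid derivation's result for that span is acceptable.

[0,5] S   >
  [0,1] "no" : S/PP
  [1,5] PP   >
    [1,2] "map" : PP/(N/NP)
    [2,5] N/NP   >S
      [2,4] (N/S)/NP   >
        [2,3] "from" : ((N/S)/NP)/NP
        [3,4] "in" : NP
      [4,5] "the" : S/NP

(N/S)/NP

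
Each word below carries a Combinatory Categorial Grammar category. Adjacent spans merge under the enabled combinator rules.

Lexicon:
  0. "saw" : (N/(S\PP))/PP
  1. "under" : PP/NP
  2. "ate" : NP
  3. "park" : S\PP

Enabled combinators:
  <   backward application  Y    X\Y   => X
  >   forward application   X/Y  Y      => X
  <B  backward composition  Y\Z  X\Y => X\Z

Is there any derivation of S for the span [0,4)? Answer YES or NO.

(N/(S\PP))/PP PP/NP NP S\PP
CKY chart[0,4] = {N}; S ∉ chart

NO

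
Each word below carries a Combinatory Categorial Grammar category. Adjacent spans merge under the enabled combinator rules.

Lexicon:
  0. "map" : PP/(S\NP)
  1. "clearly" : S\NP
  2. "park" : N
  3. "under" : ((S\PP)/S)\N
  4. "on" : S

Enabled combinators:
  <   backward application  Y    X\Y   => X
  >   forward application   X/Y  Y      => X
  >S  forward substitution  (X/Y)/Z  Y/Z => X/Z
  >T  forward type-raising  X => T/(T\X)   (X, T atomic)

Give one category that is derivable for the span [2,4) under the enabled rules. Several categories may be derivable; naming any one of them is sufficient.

(S\PP)/S

[0,5] S   <
  [0,2] PP   >
    [0,1] "map" : PP/(S\NP)
    [1,2] "clearly" : S\NP
  [2,5] S\PP   >
    [2,4] (S\PP)/S   <
      [2,3] "park" : N
      [3,4] "under" : ((S\PP)/S)\N
    [4,5] "on" : S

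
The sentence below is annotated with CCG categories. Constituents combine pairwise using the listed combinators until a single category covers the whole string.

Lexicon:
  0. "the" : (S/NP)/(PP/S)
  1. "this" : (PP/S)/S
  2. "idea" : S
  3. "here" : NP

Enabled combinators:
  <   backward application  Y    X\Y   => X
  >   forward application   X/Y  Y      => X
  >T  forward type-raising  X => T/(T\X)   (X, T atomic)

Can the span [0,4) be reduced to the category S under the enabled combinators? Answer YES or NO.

[0,4] S   >
  [0,3] S/NP   >
    [0,1] "the" : (S/NP)/(PP/S)
    [1,3] PP/S   >
      [1,2] "this" : (PP/S)/S
      [2,3] "idea" : S
  [3,4] "here" : NP

YES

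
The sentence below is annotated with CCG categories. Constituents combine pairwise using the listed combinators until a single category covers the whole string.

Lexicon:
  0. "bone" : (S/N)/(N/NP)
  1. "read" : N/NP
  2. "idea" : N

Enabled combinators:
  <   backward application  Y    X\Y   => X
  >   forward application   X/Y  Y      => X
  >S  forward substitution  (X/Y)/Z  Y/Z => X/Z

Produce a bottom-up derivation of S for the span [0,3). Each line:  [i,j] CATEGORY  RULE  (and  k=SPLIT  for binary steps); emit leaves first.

[0,3] S   >
  [0,2] S/N   >
    [0,1] "bone" : (S/N)/(N/NP)
    [1,2] "read" : N/NP
  [2,3] "idea" : N

[0,1] (S/N)/(N/NP)  lex  "bone"
[1,2] N/NP  lex  "read"
[0,2] S/N  >  k=1
[2,3] N  lex  "idea"
[0,3] S  >  k=2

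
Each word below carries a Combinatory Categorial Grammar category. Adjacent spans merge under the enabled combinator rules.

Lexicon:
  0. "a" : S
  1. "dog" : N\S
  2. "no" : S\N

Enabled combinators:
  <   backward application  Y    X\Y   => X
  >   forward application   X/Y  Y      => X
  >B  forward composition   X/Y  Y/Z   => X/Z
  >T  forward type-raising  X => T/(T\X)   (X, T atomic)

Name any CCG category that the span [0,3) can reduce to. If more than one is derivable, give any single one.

[0,3] S   <
  [0,2] N   >
    [0,1] N/(N\S)   >T
      [0,1] "a" : S
    [1,2] "dog" : N\S
  [2,3] "no" : S\N

S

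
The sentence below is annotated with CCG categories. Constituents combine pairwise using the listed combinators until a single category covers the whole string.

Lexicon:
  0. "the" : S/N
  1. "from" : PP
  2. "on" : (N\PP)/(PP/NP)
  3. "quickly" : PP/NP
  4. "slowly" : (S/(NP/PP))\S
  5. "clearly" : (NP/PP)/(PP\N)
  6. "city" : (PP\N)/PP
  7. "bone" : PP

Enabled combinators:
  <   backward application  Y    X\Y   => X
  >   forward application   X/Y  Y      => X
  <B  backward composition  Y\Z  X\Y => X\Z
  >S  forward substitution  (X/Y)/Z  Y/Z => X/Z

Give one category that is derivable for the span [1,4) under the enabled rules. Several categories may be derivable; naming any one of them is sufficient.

N

[0,8] S   >
  [0,5] S/(NP/PP)   <
    [0,4] S   >
      [0,1] "the" : S/N
      [1,4] N   <
        [1,2] "from" : PP
        [2,4] N\PP   >
          [2,3] "on" : (N\PP)/(PP/NP)
          [3,4] "quickly" : PP/NP
    [4,5] "slowly" : (S/(NP/PP))\S
  [5,8] NP/PP   >
    [5,6] "clearly" : (NP/PP)/(PP\N)
    [6,8] PP\N   >
      [6,7] "city" : (PP\N)/PP
      [7,8] "bone" : PP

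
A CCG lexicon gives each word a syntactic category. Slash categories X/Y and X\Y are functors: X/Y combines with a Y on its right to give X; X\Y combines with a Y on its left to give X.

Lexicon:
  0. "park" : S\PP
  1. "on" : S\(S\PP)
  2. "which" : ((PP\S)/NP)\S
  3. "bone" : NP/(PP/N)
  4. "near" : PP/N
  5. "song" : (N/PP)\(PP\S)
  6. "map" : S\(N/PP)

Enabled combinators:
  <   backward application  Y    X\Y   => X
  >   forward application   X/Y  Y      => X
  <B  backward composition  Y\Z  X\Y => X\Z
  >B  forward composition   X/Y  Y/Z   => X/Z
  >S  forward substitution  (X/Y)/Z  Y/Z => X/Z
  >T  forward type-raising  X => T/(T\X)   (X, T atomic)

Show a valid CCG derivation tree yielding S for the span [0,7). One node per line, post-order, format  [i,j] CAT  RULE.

[0,1] S\PP  lex  "park"
[1,2] S\(S\PP)  lex  "on"
[0,2] S  <  k=1
[2,3] ((PP\S)/NP)\S  lex  "which"
[0,3] (PP\S)/NP  <  k=2
[3,4] NP/(PP/N)  lex  "bone"
[4,5] PP/N  lex  "near"
[3,5] NP  >  k=4
[0,5] PP\S  >  k=3
[5,6] (N/PP)\(PP\S)  lex  "song"
[0,6] N/PP  <  k=5
[6,7] S\(N/PP)  lex  "map"
[0,7] S  <  k=6

[0,7] S   <
  [0,6] N/PP   <
    [0,5] PP\S   >
      [0,3] (PP\S)/NP   <
        [0,2] S   <
          [0,1] "park" : S\PP
          [1,2] "on" : S\(S\PP)
        [2,3] "which" : ((PP\S)/NP)\S
      [3,5] NP   >
        [3,4] "bone" : NP/(PP/N)
        [4,5] "near" : PP/N
    [5,6] "song" : (N/PP)\(PP\S)
  [6,7] "map" : S\(N/PP)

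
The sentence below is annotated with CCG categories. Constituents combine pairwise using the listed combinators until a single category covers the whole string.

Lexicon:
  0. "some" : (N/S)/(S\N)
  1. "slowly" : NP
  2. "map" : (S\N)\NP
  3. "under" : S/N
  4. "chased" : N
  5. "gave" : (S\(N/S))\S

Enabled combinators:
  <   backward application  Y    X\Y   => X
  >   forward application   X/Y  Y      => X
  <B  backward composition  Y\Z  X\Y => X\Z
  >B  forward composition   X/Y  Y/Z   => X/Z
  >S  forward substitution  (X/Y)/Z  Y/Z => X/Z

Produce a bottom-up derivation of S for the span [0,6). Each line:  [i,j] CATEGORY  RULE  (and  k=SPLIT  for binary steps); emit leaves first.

[0,1] (N/S)/(S\N)  lex  "some"
[1,2] NP  lex  "slowly"
[2,3] (S\N)\NP  lex  "map"
[1,3] S\N  <  k=2
[0,3] N/S  >  k=1
[3,4] S/N  lex  "under"
[4,5] N  lex  "chased"
[3,5] S  >  k=4
[5,6] (S\(N/S))\S  lex  "gave"
[3,6] S\(N/S)  <  k=5
[0,6] S  <  k=3

[0,6] S   <
  [0,3] N/S   >
    [0,1] "some" : (N/S)/(S\N)
    [1,3] S\N   <
      [1,2] "slowly" : NP
      [2,3] "map" : (S\N)\NP
  [3,6] S\(N/S)   <
    [3,5] S   >
      [3,4] "under" : S/N
      [4,5] "chased" : N
    [5,6] "gave" : (S\(N/S))\S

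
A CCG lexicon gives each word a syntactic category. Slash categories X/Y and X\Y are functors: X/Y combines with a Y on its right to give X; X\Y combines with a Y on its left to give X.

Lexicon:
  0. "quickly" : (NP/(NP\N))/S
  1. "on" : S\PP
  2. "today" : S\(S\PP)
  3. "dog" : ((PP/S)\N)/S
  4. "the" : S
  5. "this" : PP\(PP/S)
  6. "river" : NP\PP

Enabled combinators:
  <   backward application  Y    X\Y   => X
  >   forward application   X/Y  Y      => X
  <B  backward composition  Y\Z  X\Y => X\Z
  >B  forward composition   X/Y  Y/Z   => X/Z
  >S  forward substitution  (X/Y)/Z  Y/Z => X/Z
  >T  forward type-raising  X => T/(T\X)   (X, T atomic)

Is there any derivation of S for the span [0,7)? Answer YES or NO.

NO

(NP/(NP\N))/S S\PP S\(S\PP) ((PP/S)\N)/S S PP\(PP/S) NP\PP
CKY chart[0,7] = {N/(N\NP), NP, NP/(NP\NP), PP/(PP\NP), S/(S\NP)}; S ∉ chart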